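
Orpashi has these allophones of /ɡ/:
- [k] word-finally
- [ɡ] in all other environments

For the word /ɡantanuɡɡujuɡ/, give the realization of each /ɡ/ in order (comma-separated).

[ɡ], [ɡ], [ɡ], [k]

Occurrence 1 (position 1): no conditioning environment matches → elsewhere allophone [ɡ].
Occurrence 2 (position 8): no conditioning environment matches → elsewhere allophone [ɡ].
Occurrence 3 (position 9): no conditioning environment matches → elsewhere allophone [ɡ].
Occurrence 4 (position 13): word-finally → [k].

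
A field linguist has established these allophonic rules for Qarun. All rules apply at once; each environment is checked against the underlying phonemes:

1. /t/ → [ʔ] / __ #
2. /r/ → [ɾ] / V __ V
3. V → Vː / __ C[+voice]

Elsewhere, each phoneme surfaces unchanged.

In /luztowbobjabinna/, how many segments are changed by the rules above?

5

Segments that undergo a rule: /u/ → [uː] (rule 3); /o/ → [oː] (rule 3); /o/ → [oː] (rule 3); /a/ → [aː] (rule 3); /i/ → [iː] (rule 3).
All other segments surface unchanged.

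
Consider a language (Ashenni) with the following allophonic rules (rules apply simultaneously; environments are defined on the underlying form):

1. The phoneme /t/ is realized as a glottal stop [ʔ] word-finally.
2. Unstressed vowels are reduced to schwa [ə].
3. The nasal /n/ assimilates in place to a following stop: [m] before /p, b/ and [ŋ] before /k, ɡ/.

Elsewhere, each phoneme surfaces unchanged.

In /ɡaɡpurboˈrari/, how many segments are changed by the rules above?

Segments that undergo a rule: /a/ → [ə] (rule 2); /u/ → [ə] (rule 2); /o/ → [ə] (rule 2); /i/ → [ə] (rule 2).
All other segments surface unchanged.

4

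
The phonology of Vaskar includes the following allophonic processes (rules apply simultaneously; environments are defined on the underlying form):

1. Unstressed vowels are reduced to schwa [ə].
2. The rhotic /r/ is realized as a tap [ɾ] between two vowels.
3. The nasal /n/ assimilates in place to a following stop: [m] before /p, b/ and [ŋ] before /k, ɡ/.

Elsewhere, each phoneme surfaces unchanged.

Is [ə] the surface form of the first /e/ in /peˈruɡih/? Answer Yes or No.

/e/ meets the environment for rule 1 (in an unstressed syllable) → [ə].
The actual realization is [ə], which matches [ə].

Yes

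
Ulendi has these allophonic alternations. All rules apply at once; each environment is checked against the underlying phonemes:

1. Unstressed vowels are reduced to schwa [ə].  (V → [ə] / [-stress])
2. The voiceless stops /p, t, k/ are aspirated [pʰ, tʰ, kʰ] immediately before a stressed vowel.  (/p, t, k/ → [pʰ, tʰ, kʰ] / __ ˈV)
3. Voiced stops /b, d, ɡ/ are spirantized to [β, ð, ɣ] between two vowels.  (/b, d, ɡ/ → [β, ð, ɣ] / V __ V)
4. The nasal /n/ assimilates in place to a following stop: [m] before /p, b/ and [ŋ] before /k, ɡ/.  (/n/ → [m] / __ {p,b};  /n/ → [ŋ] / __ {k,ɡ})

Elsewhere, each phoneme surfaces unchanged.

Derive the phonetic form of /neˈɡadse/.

[nəˈɣadsə]

/n/ (word-initial) is in the target of rule 4 but the environment (before a labial or velar stop) is not met → [n].
/e/ — between /n/ and /ɡ/, in an unstressed syllable — surfaces as [ə] (rule 1).
/ɡ/ — between /e/ and /a/, between two vowels — surfaces as [ɣ] (rule 3).
/a/ — between /ɡ/ and /d/; rule 1 does not apply here → [a].
/d/ (between /a/ and /s/) fails the environment for rule 3, so it stays [d].
/e/ (word-final): in an unstressed syllable, so rule 1 applies → [ə].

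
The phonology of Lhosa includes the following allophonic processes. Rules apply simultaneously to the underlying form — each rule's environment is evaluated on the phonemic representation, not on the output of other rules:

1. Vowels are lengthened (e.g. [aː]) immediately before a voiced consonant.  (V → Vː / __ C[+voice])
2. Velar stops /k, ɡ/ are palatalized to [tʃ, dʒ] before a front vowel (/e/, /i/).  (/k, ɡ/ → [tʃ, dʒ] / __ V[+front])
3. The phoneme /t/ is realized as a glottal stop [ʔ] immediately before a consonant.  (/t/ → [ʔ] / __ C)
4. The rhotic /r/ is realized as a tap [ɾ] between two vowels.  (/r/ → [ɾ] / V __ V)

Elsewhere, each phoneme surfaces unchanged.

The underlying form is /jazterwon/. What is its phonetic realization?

[jaːzteːrwoːn]

/j/ (word-initial) is unaffected → [j].
Rule 1 applies to /a/ (between /j/ and /z/: before a voiced consonant) → [aː].
/z/ stays [z].
/t/ (between /z/ and /e/): rule 3 targets it, but not immediately before a consonant → unchanged [t].
/e/ (between /t/ and /r/) occurs before a voiced consonant → [eː] by rule 1.
/r/ (between /e/ and /w/) is in the target of rule 4 but the environment (between two vowels) is not met → [r].
/w/ stays [w].
/o/ (between /w/ and /n/): before a voiced consonant, so rule 1 applies → [oː].
/n/ (word-final): no rule targets it → [n].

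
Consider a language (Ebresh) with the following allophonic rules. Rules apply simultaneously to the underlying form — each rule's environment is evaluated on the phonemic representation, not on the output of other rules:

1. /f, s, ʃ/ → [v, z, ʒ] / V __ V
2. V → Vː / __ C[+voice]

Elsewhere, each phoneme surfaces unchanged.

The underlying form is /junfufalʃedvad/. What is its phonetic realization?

[juːnfuvaːlʃeːdvaːd]

/j/ stays [j].
Rule 2 applies to /u/ (between /j/ and /n/: before a voiced consonant) → [uː].
/n/ (between /u/ and /f/) is unaffected → [n].
/f/ (between /n/ and /u/) fails the environment for rule 1, so it stays [f].
/u/ — between /f/ and /f/; rule 2 does not apply here → [u].
/f/ — between /u/ and /a/, between two vowels — surfaces as [v] (rule 1).
/a/ (between /f/ and /l/) occurs before a voiced consonant → [aː] by rule 2.
/l/ stays [l].
/ʃ/ (between /l/ and /e/) is in the target of rule 1 but the environment (between two vowels) is not met → [ʃ].
Rule 2 applies to /e/ (between /ʃ/ and /d/: before a voiced consonant) → [eː].
/d/ (between /e/ and /v/): no rule targets it → [d].
/v/ stays [v].
/a/ (between /v/ and /d/): before a voiced consonant, so rule 2 applies → [aː].
/d/ — not in any rule's target class → [d].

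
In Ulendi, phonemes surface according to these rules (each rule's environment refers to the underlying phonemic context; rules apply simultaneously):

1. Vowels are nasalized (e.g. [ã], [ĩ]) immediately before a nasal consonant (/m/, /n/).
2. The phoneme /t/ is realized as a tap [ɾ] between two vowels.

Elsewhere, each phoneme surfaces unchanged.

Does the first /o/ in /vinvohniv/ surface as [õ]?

No

/o/ (between /v/ and /h/) fails the environment for rule 1, so it stays [o].
The actual realization is [o], not [õ].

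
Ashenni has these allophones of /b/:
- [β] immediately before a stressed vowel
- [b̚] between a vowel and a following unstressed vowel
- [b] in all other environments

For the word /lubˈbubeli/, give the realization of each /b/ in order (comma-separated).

Occurrence 1 (position 3): no conditioning environment matches → elsewhere allophone [b].
Occurrence 2 (position 4): immediately before a stressed vowel → [β].
Occurrence 3 (position 6): between a vowel and a following unstressed vowel → [b̚].

[b], [β], [b̚]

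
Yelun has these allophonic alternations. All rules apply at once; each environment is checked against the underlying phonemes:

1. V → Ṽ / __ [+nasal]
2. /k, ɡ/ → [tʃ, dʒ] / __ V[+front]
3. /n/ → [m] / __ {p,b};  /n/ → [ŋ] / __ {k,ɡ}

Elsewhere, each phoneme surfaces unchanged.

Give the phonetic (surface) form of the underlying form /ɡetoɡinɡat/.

[dʒetodʒĩŋɡat]

/ɡ/ meets the environment for rule 2 (before a front vowel) → [dʒ].
/e/ (between /ɡ/ and /t/) fails the environment for rule 1, so it stays [e].
/t/ (between /e/ and /o/) is unaffected → [t].
/o/ (between /t/ and /ɡ/) is in the target of rule 1 but the environment (before a nasal consonant) is not met → [o].
/ɡ/ meets the environment for rule 2 (before a front vowel) → [dʒ].
/i/ (between /ɡ/ and /n/): before a nasal consonant, so rule 1 applies → [ĩ].
/n/ (between /i/ and /ɡ/): before a labial or velar stop, so rule 3 applies → [ŋ].
/ɡ/ — between /n/ and /a/; rule 2 does not apply here → [ɡ].
/a/ (between /ɡ/ and /t/): rule 1 targets it, but not before a nasal consonant → unchanged [a].
/t/ stays [t].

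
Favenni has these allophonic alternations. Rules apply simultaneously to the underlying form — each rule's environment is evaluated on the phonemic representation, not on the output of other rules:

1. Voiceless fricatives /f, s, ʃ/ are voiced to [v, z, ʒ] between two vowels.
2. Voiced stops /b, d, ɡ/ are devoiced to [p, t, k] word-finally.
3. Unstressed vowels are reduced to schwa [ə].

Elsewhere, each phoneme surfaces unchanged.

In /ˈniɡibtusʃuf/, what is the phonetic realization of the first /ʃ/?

/ʃ/ (between /s/ and /u/) is in the target of rule 1 but the environment (between two vowels) is not met → [ʃ].

[ʃ]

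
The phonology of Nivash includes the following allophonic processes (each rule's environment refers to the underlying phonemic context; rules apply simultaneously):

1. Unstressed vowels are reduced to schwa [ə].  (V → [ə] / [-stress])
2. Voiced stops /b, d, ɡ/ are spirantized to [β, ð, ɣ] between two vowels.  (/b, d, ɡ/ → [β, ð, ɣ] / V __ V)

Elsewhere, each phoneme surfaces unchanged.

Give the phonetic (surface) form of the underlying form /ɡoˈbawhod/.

[ɡəˈβawhəd]

/ɡ/ (word-initial) is in the target of rule 2 but the environment (between two vowels) is not met → [ɡ].
/o/ (between /ɡ/ and /b/) occurs in an unstressed syllable → [ə] by rule 1.
/b/ (between /o/ and /a/) occurs between two vowels → [β] by rule 2.
/a/ (between /b/ and /w/): rule 1 targets it, but not in an unstressed syllable → unchanged [a].
Rule 1 applies to /o/ (between /h/ and /d/: in an unstressed syllable) → [ə].
/d/ — word-final; rule 2 does not apply here → [d].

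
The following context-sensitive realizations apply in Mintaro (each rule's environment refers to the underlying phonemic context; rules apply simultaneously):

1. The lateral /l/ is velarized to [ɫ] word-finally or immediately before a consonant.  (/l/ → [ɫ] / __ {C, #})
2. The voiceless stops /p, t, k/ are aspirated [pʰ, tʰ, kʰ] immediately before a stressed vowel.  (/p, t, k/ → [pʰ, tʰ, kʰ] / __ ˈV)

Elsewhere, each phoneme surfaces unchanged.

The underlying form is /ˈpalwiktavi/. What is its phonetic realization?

[ˈpʰaɫwiktavi]

/p/ — word-initial, immediately before a stressed vowel — surfaces as [pʰ] (rule 2).
/a/ stays [a].
/l/ (between /a/ and /w/) occurs word-finally or immediately before a consonant → [ɫ] by rule 1.
/w/ — not in any rule's target class → [w].
/i/ — not in any rule's target class → [i].
/k/ (between /i/ and /t/) fails the environment for rule 2, so it stays [k].
/t/ (between /k/ and /a/): rule 2 targets it, but not immediately before a stressed vowel → unchanged [t].
/a/ — not in any rule's target class → [a].
/v/ stays [v].
/i/ — not in any rule's target class → [i].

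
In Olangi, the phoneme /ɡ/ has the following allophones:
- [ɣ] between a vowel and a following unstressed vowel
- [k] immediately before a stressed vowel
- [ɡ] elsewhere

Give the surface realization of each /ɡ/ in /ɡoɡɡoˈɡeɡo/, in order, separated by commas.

Occurrence 1 (position 1): no conditioning environment matches → elsewhere allophone [ɡ].
Occurrence 2 (position 3): no conditioning environment matches → elsewhere allophone [ɡ].
Occurrence 3 (position 4): no conditioning environment matches → elsewhere allophone [ɡ].
Occurrence 4 (position 6): immediately before a stressed vowel → [k].
Occurrence 5 (position 8): between a vowel and a following unstressed vowel → [ɣ].

[ɡ], [ɡ], [ɡ], [k], [ɣ]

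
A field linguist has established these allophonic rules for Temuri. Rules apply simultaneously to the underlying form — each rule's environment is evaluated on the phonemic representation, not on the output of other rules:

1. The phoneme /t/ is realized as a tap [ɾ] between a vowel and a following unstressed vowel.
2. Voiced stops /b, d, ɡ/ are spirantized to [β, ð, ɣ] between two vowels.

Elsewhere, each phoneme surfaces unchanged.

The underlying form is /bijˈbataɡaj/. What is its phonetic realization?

/b/ (word-initial) is in the target of rule 2 but the environment (between two vowels) is not met → [b].
/b/ — between /j/ and /a/; rule 2 does not apply here → [b].
/t/ (between /a/ and /a/): between a vowel and a following unstressed vowel, so rule 1 applies → [ɾ].
/ɡ/ (between /a/ and /a/) occurs between two vowels → [ɣ] by rule 2.

[bijˈbaɾaɣaj]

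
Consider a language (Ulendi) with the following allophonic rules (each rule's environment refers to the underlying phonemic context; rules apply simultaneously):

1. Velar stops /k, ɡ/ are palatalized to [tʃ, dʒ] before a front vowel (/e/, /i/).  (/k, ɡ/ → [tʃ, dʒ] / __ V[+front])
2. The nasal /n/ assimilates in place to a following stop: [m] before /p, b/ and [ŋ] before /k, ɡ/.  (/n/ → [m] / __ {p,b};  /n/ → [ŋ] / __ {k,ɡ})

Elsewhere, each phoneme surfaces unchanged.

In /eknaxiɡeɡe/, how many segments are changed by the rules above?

Segments that undergo a rule: /ɡ/ → [dʒ] (rule 1); /ɡ/ → [dʒ] (rule 1).
All other segments surface unchanged.

2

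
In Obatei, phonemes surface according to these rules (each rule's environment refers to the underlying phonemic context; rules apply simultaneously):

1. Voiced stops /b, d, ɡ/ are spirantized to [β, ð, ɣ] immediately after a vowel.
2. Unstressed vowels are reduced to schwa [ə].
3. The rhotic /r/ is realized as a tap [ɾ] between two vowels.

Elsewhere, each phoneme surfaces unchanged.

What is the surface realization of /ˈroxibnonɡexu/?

/r/ — word-initial; rule 3 does not apply here → [r].
/o/ — between /r/ and /x/; rule 2 does not apply here → [o].
/x/ stays [x].
/i/ meets the environment for rule 2 (in an unstressed syllable) → [ə].
Rule 1 applies to /b/ (between /i/ and /n/: immediately after a vowel) → [β].
/n/ stays [n].
/o/ (between /n/ and /n/) occurs in an unstressed syllable → [ə] by rule 2.
/n/ (between /o/ and /ɡ/) is unaffected → [n].
/ɡ/ (between /n/ and /e/) fails the environment for rule 1, so it stays [ɡ].
/e/ — between /ɡ/ and /x/, in an unstressed syllable — surfaces as [ə] (rule 2).
/x/ (between /e/ and /u/): no rule targets it → [x].
/u/ meets the environment for rule 2 (in an unstressed syllable) → [ə].

[ˈroxəβnənɡəxə]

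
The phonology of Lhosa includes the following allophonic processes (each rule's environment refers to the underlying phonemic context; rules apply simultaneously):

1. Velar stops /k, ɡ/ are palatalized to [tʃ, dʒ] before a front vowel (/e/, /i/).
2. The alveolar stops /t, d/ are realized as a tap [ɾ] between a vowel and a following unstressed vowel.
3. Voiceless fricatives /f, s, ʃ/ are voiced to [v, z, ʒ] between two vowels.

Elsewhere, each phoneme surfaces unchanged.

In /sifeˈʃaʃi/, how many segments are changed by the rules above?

Segments that undergo a rule: /f/ → [v] (rule 3); /ʃ/ → [ʒ] (rule 3); /ʃ/ → [ʒ] (rule 3).
All other segments surface unchanged.

3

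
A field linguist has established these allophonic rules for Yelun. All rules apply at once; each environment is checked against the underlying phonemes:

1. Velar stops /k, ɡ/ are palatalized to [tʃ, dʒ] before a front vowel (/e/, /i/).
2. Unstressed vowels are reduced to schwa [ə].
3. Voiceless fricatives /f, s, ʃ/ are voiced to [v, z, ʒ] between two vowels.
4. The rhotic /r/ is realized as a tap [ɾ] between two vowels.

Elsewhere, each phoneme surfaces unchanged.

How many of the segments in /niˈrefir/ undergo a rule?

4

Segments that undergo a rule: /i/ → [ə] (rule 2); /r/ → [ɾ] (rule 4); /f/ → [v] (rule 3); /i/ → [ə] (rule 2).
All other segments surface unchanged.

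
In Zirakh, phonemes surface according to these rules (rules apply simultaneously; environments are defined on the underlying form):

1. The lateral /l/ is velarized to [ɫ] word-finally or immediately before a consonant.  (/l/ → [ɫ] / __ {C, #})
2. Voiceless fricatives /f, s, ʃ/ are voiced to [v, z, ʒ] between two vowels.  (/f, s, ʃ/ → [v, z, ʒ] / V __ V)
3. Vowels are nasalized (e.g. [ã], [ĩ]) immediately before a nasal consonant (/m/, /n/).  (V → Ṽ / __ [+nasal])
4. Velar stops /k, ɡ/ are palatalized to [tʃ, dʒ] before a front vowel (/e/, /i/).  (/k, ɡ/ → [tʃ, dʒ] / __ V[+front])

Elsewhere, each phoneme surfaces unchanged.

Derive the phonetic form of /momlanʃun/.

[mõmlãnʃũn]

/m/ — not in any rule's target class → [m].
/o/ (between /m/ and /m/): before a nasal consonant, so rule 3 applies → [õ].
/m/ (between /o/ and /l/) is unaffected → [m].
/l/ — between /m/ and /a/; rule 1 does not apply here → [l].
Rule 3 applies to /a/ (between /l/ and /n/: before a nasal consonant) → [ã].
/n/ stays [n].
/ʃ/ (between /n/ and /u/) is in the target of rule 2 but the environment (between two vowels) is not met → [ʃ].
Rule 3 applies to /u/ (between /ʃ/ and /n/: before a nasal consonant) → [ũ].
/n/ stays [n].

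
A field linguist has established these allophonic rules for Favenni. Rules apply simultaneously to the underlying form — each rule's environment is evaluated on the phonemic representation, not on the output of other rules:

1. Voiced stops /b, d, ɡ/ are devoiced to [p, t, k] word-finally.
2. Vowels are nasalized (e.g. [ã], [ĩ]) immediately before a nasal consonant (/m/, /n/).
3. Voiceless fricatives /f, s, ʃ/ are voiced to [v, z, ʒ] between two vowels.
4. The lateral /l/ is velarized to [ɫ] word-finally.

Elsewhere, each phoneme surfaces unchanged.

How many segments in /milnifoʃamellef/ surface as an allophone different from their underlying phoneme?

Segments that undergo a rule: /f/ → [v] (rule 3); /ʃ/ → [ʒ] (rule 3); /a/ → [ã] (rule 2).
All other segments surface unchanged.

3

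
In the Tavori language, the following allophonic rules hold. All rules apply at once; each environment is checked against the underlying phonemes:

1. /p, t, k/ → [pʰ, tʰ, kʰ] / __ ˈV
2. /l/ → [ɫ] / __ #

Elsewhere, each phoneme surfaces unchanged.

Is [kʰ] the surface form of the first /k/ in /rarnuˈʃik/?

/k/ (word-final) fails the environment for rule 1, so it stays [k].
The actual realization is [k], not [kʰ].

No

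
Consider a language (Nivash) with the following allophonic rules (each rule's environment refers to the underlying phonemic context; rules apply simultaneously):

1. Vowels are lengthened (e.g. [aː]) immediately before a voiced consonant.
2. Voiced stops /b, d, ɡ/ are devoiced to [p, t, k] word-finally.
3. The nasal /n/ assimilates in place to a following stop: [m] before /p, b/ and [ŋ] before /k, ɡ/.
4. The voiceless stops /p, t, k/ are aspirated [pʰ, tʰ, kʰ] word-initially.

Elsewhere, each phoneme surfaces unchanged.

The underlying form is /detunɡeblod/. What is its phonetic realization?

[detuːŋɡeːbloːt]

/d/ (word-initial) fails the environment for rule 2, so it stays [d].
/e/ (between /d/ and /t/) is in the target of rule 1 but the environment (before a voiced consonant) is not met → [e].
/t/ (between /e/ and /u/): rule 4 targets it, but not word-initially → unchanged [t].
/u/ meets the environment for rule 1 (before a voiced consonant) → [uː].
/n/ (between /u/ and /ɡ/) occurs before a labial or velar stop → [ŋ] by rule 3.
/ɡ/ — between /n/ and /e/; rule 2 does not apply here → [ɡ].
/e/ (between /ɡ/ and /b/) occurs before a voiced consonant → [eː] by rule 1.
/b/ (between /e/ and /l/) fails the environment for rule 2, so it stays [b].
/o/ (between /l/ and /d/) occurs before a voiced consonant → [oː] by rule 1.
/d/ — word-final, word-finally — surfaces as [t] (rule 2).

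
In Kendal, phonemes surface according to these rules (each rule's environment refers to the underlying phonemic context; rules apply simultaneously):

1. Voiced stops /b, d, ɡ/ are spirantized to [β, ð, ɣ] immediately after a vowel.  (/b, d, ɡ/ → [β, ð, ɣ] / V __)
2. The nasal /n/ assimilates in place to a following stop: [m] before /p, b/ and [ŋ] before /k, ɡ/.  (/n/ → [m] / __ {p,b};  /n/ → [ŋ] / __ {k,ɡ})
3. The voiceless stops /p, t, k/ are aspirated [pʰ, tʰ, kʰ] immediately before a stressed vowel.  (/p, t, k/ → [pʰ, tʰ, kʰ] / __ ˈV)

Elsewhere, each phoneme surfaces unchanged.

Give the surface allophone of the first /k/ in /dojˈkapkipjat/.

[kʰ]

/k/ — between /j/ and /a/, immediately before a stressed vowel — surfaces as [kʰ] (rule 3).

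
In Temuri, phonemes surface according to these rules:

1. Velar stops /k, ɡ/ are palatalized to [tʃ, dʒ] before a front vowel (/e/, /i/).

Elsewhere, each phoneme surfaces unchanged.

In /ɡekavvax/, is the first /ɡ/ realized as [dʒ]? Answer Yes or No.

Yes

/ɡ/ — word-initial, before a front vowel — surfaces as [dʒ] (rule 1).
The actual realization is [dʒ], which matches [dʒ].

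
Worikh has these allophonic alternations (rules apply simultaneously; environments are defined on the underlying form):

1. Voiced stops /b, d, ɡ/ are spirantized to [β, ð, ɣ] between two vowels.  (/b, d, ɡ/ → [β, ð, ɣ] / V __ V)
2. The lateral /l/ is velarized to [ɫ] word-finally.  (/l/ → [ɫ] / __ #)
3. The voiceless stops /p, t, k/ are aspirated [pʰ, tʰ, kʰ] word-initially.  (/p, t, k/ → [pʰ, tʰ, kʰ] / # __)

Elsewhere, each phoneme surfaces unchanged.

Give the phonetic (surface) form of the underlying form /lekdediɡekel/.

/l/ (word-initial) is in the target of rule 2 but the environment (word-finally) is not met → [l].
/k/ — between /e/ and /d/; rule 3 does not apply here → [k].
/d/ (between /k/ and /e/): rule 1 targets it, but not between two vowels → unchanged [d].
Rule 1 applies to /d/ (between /e/ and /i/: between two vowels) → [ð].
/ɡ/ meets the environment for rule 1 (between two vowels) → [ɣ].
/k/ (between /e/ and /e/): rule 3 targets it, but not word-initially → unchanged [k].
Rule 2 applies to /l/ (word-final: word-finally) → [ɫ].

[lekdeðiɣekeɫ]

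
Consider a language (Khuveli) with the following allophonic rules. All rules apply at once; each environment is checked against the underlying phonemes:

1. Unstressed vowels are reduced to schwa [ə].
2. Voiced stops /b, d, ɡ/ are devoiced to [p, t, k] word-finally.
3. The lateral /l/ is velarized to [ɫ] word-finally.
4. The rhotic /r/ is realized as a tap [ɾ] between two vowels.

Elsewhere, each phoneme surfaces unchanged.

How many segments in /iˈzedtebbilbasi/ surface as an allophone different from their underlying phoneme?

5

Segments that undergo a rule: /i/ → [ə] (rule 1); /e/ → [ə] (rule 1); /i/ → [ə] (rule 1); /a/ → [ə] (rule 1); /i/ → [ə] (rule 1).
All other segments surface unchanged.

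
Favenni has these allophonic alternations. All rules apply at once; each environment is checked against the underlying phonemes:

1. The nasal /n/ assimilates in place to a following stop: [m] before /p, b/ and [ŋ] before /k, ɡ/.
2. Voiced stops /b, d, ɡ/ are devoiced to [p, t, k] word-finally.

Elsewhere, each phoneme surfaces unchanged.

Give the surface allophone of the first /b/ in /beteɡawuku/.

[b]

/b/ (word-initial): rule 2 targets it, but not word-finally → unchanged [b].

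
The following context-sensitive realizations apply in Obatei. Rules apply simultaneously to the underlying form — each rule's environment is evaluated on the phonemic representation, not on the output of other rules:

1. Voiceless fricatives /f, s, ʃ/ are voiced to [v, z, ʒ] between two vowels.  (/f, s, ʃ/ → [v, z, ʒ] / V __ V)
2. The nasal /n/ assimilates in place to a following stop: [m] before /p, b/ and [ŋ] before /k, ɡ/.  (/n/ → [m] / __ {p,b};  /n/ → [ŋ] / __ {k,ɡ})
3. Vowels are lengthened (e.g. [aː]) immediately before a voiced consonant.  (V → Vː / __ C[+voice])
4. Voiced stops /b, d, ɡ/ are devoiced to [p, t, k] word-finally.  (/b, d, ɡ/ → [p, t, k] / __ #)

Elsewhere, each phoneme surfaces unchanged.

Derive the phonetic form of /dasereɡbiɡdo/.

[dazeːreːɡbiːɡdo]

/d/ (word-initial) is in the target of rule 4 but the environment (word-finally) is not met → [d].
/a/ (between /d/ and /s/): rule 3 targets it, but not before a voiced consonant → unchanged [a].
/s/ meets the environment for rule 1 (between two vowels) → [z].
/e/ (between /s/ and /r/) occurs before a voiced consonant → [eː] by rule 3.
/r/ stays [r].
/e/ (between /r/ and /ɡ/): before a voiced consonant, so rule 3 applies → [eː].
/ɡ/ (between /e/ and /b/): rule 4 targets it, but not word-finally → unchanged [ɡ].
/b/ (between /ɡ/ and /i/) is in the target of rule 4 but the environment (word-finally) is not met → [b].
/i/ — between /b/ and /ɡ/, before a voiced consonant — surfaces as [iː] (rule 3).
/ɡ/ — between /i/ and /d/; rule 4 does not apply here → [ɡ].
/d/ (between /ɡ/ and /o/) fails the environment for rule 4, so it stays [d].
/o/ — word-final; rule 3 does not apply here → [o].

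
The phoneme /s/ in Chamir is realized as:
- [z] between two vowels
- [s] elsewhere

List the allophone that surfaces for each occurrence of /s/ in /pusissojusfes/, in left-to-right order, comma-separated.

Occurrence 1 (position 3): between two vowels → [z].
Occurrence 2 (position 5): no conditioning environment matches → elsewhere allophone [s].
Occurrence 3 (position 6): no conditioning environment matches → elsewhere allophone [s].
Occurrence 4 (position 10): no conditioning environment matches → elsewhere allophone [s].
Occurrence 5 (position 13): no conditioning environment matches → elsewhere allophone [s].

[z], [s], [s], [s], [s]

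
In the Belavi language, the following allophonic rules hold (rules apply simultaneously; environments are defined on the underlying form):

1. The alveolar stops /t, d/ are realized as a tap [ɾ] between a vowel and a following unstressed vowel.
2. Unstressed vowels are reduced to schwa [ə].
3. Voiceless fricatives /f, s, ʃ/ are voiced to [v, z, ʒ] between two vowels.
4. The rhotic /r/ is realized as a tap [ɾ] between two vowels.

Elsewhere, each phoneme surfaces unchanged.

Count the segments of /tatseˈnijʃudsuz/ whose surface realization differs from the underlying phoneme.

Segments that undergo a rule: /a/ → [ə] (rule 2); /e/ → [ə] (rule 2); /u/ → [ə] (rule 2); /u/ → [ə] (rule 2).
All other segments surface unchanged.

4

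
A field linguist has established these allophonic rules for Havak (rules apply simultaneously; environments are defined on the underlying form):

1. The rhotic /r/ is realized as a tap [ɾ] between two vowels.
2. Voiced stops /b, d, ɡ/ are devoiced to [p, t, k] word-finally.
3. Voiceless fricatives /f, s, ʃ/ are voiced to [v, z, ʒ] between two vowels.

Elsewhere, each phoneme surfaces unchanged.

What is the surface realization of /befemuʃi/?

/b/ (word-initial) is in the target of rule 2 but the environment (word-finally) is not met → [b].
/e/ — not in any rule's target class → [e].
/f/ (between /e/ and /e/) occurs between two vowels → [v] by rule 3.
/e/ (between /f/ and /m/) is unaffected → [e].
/m/ (between /e/ and /u/) is unaffected → [m].
/u/ stays [u].
/ʃ/ (between /u/ and /i/): between two vowels, so rule 3 applies → [ʒ].
/i/ (word-final) is unaffected → [i].

[bevemuʒi]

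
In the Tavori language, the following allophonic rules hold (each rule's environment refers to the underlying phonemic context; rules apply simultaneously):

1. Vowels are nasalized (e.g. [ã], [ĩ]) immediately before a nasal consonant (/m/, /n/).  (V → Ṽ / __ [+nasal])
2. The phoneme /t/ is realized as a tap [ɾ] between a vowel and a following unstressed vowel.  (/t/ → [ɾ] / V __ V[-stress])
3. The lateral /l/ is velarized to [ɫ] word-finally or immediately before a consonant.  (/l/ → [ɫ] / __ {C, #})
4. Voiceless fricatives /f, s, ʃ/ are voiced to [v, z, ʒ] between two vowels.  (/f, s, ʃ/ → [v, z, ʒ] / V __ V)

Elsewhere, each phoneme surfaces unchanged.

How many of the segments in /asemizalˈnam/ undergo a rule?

4

Segments that undergo a rule: /s/ → [z] (rule 4); /e/ → [ẽ] (rule 1); /l/ → [ɫ] (rule 3); /a/ → [ã] (rule 1).
All other segments surface unchanged.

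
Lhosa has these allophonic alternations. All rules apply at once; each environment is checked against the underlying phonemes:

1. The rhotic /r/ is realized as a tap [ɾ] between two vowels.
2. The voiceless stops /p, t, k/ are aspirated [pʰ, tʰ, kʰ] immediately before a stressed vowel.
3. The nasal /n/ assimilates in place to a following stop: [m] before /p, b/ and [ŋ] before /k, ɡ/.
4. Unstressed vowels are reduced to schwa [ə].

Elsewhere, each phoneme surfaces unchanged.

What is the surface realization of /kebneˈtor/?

[kəbnəˈtʰor]

/k/ (word-initial) fails the environment for rule 2, so it stays [k].
Rule 4 applies to /e/ (between /k/ and /b/: in an unstressed syllable) → [ə].
/n/ (between /b/ and /e/) is in the target of rule 3 but the environment (before a labial or velar stop) is not met → [n].
/e/ (between /n/ and /t/): in an unstressed syllable, so rule 4 applies → [ə].
/t/ (between /e/ and /o/) occurs immediately before a stressed vowel → [tʰ] by rule 2.
/o/ (between /t/ and /r/): rule 4 targets it, but not in an unstressed syllable → unchanged [o].
/r/ — word-final; rule 1 does not apply here → [r].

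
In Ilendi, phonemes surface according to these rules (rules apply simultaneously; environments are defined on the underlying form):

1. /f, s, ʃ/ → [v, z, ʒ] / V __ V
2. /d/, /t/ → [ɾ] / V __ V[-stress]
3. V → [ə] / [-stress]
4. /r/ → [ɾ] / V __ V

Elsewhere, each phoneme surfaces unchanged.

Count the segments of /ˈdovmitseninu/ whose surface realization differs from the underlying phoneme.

4

Segments that undergo a rule: /i/ → [ə] (rule 3); /e/ → [ə] (rule 3); /i/ → [ə] (rule 3); /u/ → [ə] (rule 3).
All other segments surface unchanged.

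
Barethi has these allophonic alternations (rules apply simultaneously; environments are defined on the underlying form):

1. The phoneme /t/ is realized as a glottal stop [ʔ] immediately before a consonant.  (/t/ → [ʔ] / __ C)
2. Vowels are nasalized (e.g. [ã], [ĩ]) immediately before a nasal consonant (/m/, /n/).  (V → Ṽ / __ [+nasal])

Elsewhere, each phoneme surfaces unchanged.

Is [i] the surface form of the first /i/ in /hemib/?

/i/ (between /m/ and /b/) fails the environment for rule 2, so it stays [i].
The actual realization is [i], which matches [i].

Yes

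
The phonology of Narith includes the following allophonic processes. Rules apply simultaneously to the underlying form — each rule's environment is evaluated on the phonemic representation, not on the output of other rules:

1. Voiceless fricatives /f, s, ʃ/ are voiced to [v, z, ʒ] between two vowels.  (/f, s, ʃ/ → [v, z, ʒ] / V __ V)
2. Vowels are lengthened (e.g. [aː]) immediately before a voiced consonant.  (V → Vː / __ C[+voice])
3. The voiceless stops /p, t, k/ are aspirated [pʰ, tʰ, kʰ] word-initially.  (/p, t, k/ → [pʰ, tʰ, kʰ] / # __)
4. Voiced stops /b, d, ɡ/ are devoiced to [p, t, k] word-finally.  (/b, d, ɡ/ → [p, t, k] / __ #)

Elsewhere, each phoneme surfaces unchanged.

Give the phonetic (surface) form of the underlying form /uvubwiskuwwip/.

/u/ — word-initial, before a voiced consonant — surfaces as [uː] (rule 2).
/v/ (between /u/ and /u/) is unaffected → [v].
/u/ (between /v/ and /b/) occurs before a voiced consonant → [uː] by rule 2.
/b/ — between /u/ and /w/; rule 4 does not apply here → [b].
/w/ stays [w].
/i/ (between /w/ and /s/) fails the environment for rule 2, so it stays [i].
/s/ (between /i/ and /k/): rule 1 targets it, but not between two vowels → unchanged [s].
/k/ (between /s/ and /u/) is in the target of rule 3 but the environment (word-initially) is not met → [k].
/u/ (between /k/ and /w/): before a voiced consonant, so rule 2 applies → [uː].
/w/ stays [w].
/w/ (between /w/ and /i/) is unaffected → [w].
/i/ — between /w/ and /p/; rule 2 does not apply here → [i].
/p/ (word-final) fails the environment for rule 3, so it stays [p].

[uːvuːbwiskuːwwip]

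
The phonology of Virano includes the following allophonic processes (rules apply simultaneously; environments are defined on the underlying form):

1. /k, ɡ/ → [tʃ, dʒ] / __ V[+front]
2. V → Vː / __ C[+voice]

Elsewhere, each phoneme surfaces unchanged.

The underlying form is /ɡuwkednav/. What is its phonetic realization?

/ɡ/ (word-initial) is in the target of rule 1 but the environment (before a front vowel) is not met → [ɡ].
/u/ (between /ɡ/ and /w/): before a voiced consonant, so rule 2 applies → [uː].
/w/ (between /u/ and /k/) is unaffected → [w].
/k/ — between /w/ and /e/, before a front vowel — surfaces as [tʃ] (rule 1).
/e/ — between /k/ and /d/, before a voiced consonant — surfaces as [eː] (rule 2).
/d/ — not in any rule's target class → [d].
/n/ (between /d/ and /a/) is unaffected → [n].
/a/ (between /n/ and /v/) occurs before a voiced consonant → [aː] by rule 2.
/v/ (word-final): no rule targets it → [v].

[ɡuːwtʃeːdnaːv]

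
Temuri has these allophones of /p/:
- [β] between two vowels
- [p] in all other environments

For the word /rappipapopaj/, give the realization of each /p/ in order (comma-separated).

Occurrence 1 (position 3): no conditioning environment matches → elsewhere allophone [p].
Occurrence 2 (position 4): no conditioning environment matches → elsewhere allophone [p].
Occurrence 3 (position 6): between two vowels → [β].
Occurrence 4 (position 8): between two vowels → [β].
Occurrence 5 (position 10): between two vowels → [β].

[p], [p], [β], [β], [β]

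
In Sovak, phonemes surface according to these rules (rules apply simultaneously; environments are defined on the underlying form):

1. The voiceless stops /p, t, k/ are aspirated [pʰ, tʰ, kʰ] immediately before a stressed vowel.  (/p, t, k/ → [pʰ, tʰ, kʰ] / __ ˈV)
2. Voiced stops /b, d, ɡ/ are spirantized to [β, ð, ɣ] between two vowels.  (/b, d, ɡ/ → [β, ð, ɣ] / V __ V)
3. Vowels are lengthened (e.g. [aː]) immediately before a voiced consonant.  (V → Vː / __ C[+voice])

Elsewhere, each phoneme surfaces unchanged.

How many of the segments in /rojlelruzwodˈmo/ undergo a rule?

4

Segments that undergo a rule: /o/ → [oː] (rule 3); /e/ → [eː] (rule 3); /u/ → [uː] (rule 3); /o/ → [oː] (rule 3).
All other segments surface unchanged.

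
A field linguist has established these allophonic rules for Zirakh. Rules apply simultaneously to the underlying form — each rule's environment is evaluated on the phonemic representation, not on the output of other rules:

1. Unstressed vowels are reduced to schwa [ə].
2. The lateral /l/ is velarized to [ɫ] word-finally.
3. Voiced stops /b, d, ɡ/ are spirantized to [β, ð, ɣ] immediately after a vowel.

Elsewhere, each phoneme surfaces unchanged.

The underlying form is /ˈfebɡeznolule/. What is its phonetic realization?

[ˈfeβɡəznələlə]

/f/ stays [f].
/e/ (between /f/ and /b/) is in the target of rule 1 but the environment (in an unstressed syllable) is not met → [e].
Rule 3 applies to /b/ (between /e/ and /ɡ/: immediately after a vowel) → [β].
/ɡ/ (between /b/ and /e/) is in the target of rule 3 but the environment (immediately after a vowel) is not met → [ɡ].
/e/ (between /ɡ/ and /z/) occurs in an unstressed syllable → [ə] by rule 1.
/z/ stays [z].
/n/ (between /z/ and /o/) is unaffected → [n].
/o/ meets the environment for rule 1 (in an unstressed syllable) → [ə].
/l/ (between /o/ and /u/): rule 2 targets it, but not word-finally → unchanged [l].
Rule 1 applies to /u/ (between /l/ and /l/: in an unstressed syllable) → [ə].
/l/ (between /u/ and /e/): rule 2 targets it, but not word-finally → unchanged [l].
/e/ — word-final, in an unstressed syllable — surfaces as [ə] (rule 1).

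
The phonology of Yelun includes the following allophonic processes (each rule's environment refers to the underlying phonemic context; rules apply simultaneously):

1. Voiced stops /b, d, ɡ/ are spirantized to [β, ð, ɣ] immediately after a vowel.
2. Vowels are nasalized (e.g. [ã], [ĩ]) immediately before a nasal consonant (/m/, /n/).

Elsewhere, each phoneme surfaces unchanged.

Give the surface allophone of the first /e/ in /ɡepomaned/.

[e]

/e/ (between /ɡ/ and /p/): rule 2 targets it, but not before a nasal consonant → unchanged [e].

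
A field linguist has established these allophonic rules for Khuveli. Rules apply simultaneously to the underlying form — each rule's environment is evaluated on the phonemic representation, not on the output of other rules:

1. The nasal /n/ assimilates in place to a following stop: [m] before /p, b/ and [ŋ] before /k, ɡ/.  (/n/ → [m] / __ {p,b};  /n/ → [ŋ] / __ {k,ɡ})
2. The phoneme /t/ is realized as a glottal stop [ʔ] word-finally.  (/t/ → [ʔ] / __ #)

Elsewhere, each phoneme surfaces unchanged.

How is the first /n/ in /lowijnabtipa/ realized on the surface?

/n/ (between /j/ and /a/): rule 1 targets it, but not before a labial or velar stop → unchanged [n].

[n]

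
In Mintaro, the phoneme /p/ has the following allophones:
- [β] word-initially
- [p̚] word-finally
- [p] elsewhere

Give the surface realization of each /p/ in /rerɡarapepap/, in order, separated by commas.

[p], [p], [p̚]

Occurrence 1 (position 8): no conditioning environment matches → elsewhere allophone [p].
Occurrence 2 (position 10): no conditioning environment matches → elsewhere allophone [p].
Occurrence 3 (position 12): word-finally → [p̚].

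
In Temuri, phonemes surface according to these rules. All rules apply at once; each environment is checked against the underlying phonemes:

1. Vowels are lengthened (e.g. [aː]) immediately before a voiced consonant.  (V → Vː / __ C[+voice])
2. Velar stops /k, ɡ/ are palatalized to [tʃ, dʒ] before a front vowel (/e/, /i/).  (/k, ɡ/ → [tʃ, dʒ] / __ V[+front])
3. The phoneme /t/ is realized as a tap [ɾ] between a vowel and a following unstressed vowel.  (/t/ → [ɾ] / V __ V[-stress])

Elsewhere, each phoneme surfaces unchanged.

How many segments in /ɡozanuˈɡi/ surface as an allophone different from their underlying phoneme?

4

Segments that undergo a rule: /o/ → [oː] (rule 1); /a/ → [aː] (rule 1); /u/ → [uː] (rule 1); /ɡ/ → [dʒ] (rule 2).
All other segments surface unchanged.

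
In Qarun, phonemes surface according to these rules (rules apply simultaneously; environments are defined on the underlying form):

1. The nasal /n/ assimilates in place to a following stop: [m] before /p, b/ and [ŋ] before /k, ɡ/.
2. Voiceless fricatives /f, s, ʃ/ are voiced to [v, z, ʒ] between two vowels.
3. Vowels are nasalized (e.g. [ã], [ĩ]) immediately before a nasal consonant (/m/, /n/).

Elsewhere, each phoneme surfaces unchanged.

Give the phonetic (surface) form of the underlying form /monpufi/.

/m/ (word-initial): no rule targets it → [m].
/o/ (between /m/ and /n/): before a nasal consonant, so rule 3 applies → [õ].
Rule 1 applies to /n/ (between /o/ and /p/: before a labial or velar stop) → [m].
/p/ (between /n/ and /u/) is unaffected → [p].
/u/ — between /p/ and /f/; rule 3 does not apply here → [u].
/f/ (between /u/ and /i/): between two vowels, so rule 2 applies → [v].
/i/ (word-final) fails the environment for rule 3, so it stays [i].

[mõmpuvi]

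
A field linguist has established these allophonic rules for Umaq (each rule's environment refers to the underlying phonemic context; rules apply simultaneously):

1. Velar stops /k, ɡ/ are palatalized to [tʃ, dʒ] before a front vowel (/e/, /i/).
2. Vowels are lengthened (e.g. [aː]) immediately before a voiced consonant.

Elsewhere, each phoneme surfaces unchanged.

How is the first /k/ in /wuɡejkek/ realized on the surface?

/k/ — between /j/ and /e/, before a front vowel — surfaces as [tʃ] (rule 1).

[tʃ]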